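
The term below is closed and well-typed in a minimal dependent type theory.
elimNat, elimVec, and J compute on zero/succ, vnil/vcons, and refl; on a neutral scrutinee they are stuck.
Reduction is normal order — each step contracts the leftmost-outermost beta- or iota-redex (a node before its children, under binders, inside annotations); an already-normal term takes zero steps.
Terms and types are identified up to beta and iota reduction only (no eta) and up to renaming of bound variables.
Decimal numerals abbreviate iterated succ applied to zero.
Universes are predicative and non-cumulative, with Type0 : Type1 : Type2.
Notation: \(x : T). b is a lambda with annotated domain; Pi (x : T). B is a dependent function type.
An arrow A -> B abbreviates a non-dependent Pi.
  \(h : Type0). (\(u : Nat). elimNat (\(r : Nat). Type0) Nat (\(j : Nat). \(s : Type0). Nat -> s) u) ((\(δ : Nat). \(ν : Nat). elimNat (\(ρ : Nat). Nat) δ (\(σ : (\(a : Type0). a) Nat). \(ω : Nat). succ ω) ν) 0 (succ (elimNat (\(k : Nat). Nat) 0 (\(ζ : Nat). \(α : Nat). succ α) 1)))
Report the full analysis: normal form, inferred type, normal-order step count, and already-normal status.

resulting normal form:
  \(h : Type0). Nat -> Nat -> Nat
type:
  Type0 -> Type0
reduction steps (normal order): 22
term was already normal: no
first contracted redex: a beta-redex


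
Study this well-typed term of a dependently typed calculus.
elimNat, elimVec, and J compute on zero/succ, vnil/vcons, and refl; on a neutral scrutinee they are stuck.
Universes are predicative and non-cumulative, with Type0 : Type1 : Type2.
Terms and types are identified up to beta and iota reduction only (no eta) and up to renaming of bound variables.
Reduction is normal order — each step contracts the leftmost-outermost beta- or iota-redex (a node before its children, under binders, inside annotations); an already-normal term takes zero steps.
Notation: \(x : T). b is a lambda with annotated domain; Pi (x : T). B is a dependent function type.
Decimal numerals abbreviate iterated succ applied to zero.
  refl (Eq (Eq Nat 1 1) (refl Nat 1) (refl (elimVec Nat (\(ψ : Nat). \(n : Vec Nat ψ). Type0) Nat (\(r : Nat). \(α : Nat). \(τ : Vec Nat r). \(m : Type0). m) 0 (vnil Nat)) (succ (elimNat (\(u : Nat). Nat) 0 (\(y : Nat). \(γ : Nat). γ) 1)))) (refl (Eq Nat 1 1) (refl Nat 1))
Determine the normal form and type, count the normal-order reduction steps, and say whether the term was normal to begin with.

reduced normal form:
  refl (Eq (Eq Nat 1 1) (refl Nat 1) (refl Nat 1)) (refl (Eq Nat 1 1) (refl Nat 1))
inferred type:
  Eq (Eq (Eq Nat 1 1) (refl Nat 1) (refl Nat 1)) (refl (Eq Nat 1 1) (refl Nat 1)) (refl (Eq Nat 1 1) (refl Nat 1))
reduction steps (normal order): 5
started in normal form: no
first redex: an elimVec iota-redex


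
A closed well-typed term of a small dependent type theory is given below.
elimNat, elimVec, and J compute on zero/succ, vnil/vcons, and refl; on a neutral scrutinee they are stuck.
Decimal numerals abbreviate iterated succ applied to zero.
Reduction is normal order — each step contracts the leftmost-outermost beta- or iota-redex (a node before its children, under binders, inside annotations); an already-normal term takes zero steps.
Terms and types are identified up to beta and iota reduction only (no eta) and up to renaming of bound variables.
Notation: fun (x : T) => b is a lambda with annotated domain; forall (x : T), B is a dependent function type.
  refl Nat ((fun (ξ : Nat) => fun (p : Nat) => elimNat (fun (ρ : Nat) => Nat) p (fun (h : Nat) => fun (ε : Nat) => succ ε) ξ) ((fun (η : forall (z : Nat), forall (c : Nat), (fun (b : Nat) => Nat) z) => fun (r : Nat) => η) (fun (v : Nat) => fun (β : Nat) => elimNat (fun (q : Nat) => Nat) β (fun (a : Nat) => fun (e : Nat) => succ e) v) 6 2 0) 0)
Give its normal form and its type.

resulting normal form:
  refl Nat 2
type:
  Eq Nat 2 2
observation: 20 normal-order steps normalize the term, beginning with a beta-redex.


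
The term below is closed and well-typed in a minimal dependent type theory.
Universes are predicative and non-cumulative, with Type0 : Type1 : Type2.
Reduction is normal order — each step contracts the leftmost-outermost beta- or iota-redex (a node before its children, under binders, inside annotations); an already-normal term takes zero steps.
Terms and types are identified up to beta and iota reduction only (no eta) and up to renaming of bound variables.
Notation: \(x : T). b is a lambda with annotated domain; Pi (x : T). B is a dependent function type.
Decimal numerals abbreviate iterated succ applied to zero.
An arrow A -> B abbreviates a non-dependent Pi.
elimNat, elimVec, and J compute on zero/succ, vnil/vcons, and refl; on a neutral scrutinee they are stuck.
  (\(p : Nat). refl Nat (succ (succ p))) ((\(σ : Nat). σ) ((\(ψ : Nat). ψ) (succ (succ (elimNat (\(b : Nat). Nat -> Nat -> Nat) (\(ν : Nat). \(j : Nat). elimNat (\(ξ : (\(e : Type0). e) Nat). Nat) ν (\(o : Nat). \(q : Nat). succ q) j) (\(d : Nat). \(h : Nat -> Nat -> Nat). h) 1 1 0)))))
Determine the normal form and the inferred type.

resulting normal form:
  refl Nat 5
the term's type:
  Eq Nat 5 5


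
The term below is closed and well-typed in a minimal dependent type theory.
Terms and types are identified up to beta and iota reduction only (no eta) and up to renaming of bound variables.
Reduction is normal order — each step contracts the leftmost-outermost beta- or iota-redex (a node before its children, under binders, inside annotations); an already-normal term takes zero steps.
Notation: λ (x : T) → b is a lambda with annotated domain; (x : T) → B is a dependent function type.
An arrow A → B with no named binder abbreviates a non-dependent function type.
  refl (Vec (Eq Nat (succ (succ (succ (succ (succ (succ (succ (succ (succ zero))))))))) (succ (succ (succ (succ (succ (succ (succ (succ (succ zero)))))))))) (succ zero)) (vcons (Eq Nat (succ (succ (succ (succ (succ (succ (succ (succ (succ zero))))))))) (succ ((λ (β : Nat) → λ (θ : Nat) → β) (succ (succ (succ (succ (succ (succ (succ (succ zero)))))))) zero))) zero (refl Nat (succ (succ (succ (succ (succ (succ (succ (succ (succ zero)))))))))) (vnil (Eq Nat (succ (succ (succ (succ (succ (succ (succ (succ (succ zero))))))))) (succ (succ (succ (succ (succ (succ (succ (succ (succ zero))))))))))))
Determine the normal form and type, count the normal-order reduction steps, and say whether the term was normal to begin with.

resulting normal form:
  refl (Vec (Eq Nat (succ (succ (succ (succ (succ (succ (succ (succ (succ zero))))))))) (succ (succ (succ (succ (succ (succ (succ (succ (succ zero)))))))))) (succ zero)) (vcons (Eq Nat (succ (succ (succ (succ (succ (succ (succ (succ (succ zero))))))))) (succ (succ (succ (succ (succ (succ (succ (succ (succ zero)))))))))) zero (refl Nat (succ (succ (succ (succ (succ (succ (succ (succ (succ zero)))))))))) (vnil (Eq Nat (succ (succ (succ (succ (succ (succ (succ (succ (succ zero))))))))) (succ (succ (succ (succ (succ (succ (succ (succ (succ zero))))))))))))
inferred type:
  Eq (Vec (Eq Nat (succ (succ (succ (succ (succ (succ (succ (succ (succ zero))))))))) (succ (succ (succ (succ (succ (succ (succ (succ (succ zero)))))))))) (succ zero)) (vcons (Eq Nat (succ (succ (succ (succ (succ (succ (succ (succ (succ zero))))))))) (succ (succ (succ (succ (succ (succ (succ (succ (succ zero)))))))))) zero (refl Nat (succ (succ (succ (succ (succ (succ (succ (succ (succ zero)))))))))) (vnil (Eq Nat (succ (succ (succ (succ (succ (succ (succ (succ (succ zero))))))))) (succ (succ (succ (succ (succ (succ (succ (succ (succ zero)))))))))))) (vcons (Eq Nat (succ (succ (succ (succ (succ (succ (succ (succ (succ zero))))))))) (succ (succ (succ (succ (succ (succ (succ (succ (succ zero)))))))))) zero (refl Nat (succ (succ (succ (succ (succ (succ (succ (succ (succ zero)))))))))) (vnil (Eq Nat (succ (succ (succ (succ (succ (succ (succ (succ (succ zero))))))))) (succ (succ (succ (succ (succ (succ (succ (succ (succ zero))))))))))))
normal-order step count: 2
term was already normal: no
first redex: a beta-redex


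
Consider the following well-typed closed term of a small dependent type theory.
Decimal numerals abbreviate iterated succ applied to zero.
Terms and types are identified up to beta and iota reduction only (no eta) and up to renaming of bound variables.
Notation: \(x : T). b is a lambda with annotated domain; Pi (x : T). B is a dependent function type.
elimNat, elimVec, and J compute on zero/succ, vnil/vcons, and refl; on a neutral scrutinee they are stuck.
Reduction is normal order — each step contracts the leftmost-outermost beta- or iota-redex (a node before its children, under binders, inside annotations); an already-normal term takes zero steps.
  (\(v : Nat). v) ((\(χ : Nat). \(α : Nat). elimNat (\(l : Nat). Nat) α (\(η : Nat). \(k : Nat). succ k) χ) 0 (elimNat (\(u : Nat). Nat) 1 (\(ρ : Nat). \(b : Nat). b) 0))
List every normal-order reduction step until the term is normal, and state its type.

normal-order reduction sequence:
  (\(v : Nat). v) ((\(χ : Nat). \(α : Nat). elimNat (\(l : Nat). Nat) α (\(η : Nat). \(k : Nat). succ k) χ) 0 (elimNat (\(u : Nat). Nat) 1 (\(ρ : Nat). \(b : Nat). b) 0))
  ~> (\(v : Nat). \(χ : Nat). elimNat (\(α : Nat). Nat) χ (\(l : Nat). \(η : Nat). succ η) v) 0 (elimNat (\(k : Nat). Nat) 1 (\(u : Nat). \(ρ : Nat). ρ) 0)
  ~> (\(v : Nat). elimNat (\(χ : Nat). Nat) v (\(α : Nat). \(l : Nat). succ l) 0) (elimNat (\(η : Nat). Nat) 1 (\(k : Nat). \(u : Nat). u) 0)
  ~> elimNat (\(v : Nat). Nat) (elimNat (\(χ : Nat). Nat) 1 (\(α : Nat). \(l : Nat). l) 0) (\(η : Nat). \(k : Nat). succ k) 0
  ~> elimNat (\(v : Nat). Nat) 1 (\(χ : Nat). \(α : Nat). α) 0
  ~> 1
the term's type:
  Nat


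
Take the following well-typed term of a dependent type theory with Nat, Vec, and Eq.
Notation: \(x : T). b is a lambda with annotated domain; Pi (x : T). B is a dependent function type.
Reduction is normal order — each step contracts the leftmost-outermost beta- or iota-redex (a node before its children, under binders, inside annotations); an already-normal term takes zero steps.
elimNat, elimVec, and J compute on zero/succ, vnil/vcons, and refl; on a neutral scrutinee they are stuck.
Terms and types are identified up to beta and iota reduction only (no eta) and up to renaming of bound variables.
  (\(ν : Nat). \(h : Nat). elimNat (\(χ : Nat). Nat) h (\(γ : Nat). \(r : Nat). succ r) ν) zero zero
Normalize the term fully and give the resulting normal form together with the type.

resulting normal form:
  zero
type:
  Nat


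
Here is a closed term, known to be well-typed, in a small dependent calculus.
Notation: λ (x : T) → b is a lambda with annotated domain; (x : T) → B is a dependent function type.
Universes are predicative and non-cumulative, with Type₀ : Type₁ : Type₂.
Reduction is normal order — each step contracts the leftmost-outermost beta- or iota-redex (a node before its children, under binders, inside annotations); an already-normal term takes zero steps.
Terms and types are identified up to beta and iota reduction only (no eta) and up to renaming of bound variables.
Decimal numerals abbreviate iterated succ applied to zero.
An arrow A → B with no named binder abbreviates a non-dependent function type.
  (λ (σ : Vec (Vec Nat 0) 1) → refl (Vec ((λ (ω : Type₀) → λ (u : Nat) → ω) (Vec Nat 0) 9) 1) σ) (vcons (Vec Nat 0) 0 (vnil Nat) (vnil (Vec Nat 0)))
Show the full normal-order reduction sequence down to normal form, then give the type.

normal-order reduction sequence:
  (λ (σ : Vec (Vec Nat 0) 1) → refl (Vec ((λ (ω : Type₀) → λ (u : Nat) → ω) (Vec Nat 0) 9) 1) σ) (vcons (Vec Nat 0) 0 (vnil Nat) (vnil (Vec Nat 0)))
  ~> refl (Vec ((λ (σ : Type₀) → λ (ω : Nat) → σ) (Vec Nat 0) 9) 1) (vcons (Vec Nat 0) 0 (vnil Nat) (vnil (Vec Nat 0)))
  ~> refl (Vec ((λ (σ : Nat) → Vec Nat 0) 9) 1) (vcons (Vec Nat 0) 0 (vnil Nat) (vnil (Vec Nat 0)))
  ~> refl (Vec (Vec Nat 0) 1) (vcons (Vec Nat 0) 0 (vnil Nat) (vnil (Vec Nat 0)))
the term's type:
  Eq (Vec (Vec Nat 0) 1) (vcons (Vec Nat 0) 0 (vnil Nat) (vnil (Vec Nat 0))) (vcons (Vec Nat 0) 0 (vnil Nat) (vnil (Vec Nat 0)))


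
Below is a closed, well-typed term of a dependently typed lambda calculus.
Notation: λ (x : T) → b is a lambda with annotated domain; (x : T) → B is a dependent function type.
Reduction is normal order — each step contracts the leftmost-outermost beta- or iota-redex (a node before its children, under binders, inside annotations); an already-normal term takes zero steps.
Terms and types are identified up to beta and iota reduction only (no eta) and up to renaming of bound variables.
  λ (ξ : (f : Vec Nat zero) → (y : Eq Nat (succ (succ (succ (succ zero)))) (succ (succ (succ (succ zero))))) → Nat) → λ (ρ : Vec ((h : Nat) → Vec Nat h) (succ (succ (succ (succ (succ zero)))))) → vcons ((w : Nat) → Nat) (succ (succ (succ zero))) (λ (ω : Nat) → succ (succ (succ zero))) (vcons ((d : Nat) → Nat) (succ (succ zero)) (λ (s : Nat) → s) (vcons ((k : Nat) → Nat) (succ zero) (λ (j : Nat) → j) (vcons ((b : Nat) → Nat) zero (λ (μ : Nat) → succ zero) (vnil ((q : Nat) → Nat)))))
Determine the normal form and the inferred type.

normal form:
  λ (ξ : (f : Vec Nat zero) → (y : Eq Nat (succ (succ (succ (succ zero)))) (succ (succ (succ (succ zero))))) → Nat) → λ (ρ : Vec ((h : Nat) → Vec Nat h) (succ (succ (succ (succ (succ zero)))))) → vcons ((w : Nat) → Nat) (succ (succ (succ zero))) (λ (ω : Nat) → succ (succ (succ zero))) (vcons ((d : Nat) → Nat) (succ (succ zero)) (λ (s : Nat) → s) (vcons ((k : Nat) → Nat) (succ zero) (λ (j : Nat) → j) (vcons ((b : Nat) → Nat) zero (λ (μ : Nat) → succ zero) (vnil ((q : Nat) → Nat)))))
the term's type:
  (ξ : (f : Vec Nat zero) → (y : Eq Nat (succ (succ (succ (succ zero)))) (succ (succ (succ (succ zero))))) → Nat) → (ρ : Vec ((h : Nat) → Vec Nat h) (succ (succ (succ (succ (succ zero)))))) → Vec ((w : Nat) → Nat) (succ (succ (succ (succ zero))))
observation: no redex remains anywhere in the term; it is its own normal form.


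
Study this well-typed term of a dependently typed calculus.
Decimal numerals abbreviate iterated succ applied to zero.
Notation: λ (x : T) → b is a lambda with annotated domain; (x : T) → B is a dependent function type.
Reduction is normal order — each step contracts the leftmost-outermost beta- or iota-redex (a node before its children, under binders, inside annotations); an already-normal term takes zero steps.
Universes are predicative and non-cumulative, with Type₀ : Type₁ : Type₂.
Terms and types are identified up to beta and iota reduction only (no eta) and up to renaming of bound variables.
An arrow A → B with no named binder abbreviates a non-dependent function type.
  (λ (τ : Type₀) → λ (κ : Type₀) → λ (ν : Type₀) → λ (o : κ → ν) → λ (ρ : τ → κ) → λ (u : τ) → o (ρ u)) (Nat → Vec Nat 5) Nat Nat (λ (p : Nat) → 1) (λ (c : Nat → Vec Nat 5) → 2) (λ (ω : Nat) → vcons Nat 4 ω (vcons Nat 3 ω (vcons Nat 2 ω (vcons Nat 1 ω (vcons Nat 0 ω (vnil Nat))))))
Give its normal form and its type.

normal form:
  1
the term's type:
  Nat


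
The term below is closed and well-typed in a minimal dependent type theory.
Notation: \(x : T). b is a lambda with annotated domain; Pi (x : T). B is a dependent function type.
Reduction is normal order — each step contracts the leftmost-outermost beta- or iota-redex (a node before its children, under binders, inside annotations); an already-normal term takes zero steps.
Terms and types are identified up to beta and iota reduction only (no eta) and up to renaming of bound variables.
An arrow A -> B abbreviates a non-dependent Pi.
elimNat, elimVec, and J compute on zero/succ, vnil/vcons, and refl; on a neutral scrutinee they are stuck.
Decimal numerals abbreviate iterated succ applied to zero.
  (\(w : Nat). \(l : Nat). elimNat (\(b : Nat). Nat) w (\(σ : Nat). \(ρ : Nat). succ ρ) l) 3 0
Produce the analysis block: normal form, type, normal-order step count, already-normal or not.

normal form:
  3
inferred type:
  Nat
normal-order step count: 3
started in normal form: no
first redex: a beta-redex


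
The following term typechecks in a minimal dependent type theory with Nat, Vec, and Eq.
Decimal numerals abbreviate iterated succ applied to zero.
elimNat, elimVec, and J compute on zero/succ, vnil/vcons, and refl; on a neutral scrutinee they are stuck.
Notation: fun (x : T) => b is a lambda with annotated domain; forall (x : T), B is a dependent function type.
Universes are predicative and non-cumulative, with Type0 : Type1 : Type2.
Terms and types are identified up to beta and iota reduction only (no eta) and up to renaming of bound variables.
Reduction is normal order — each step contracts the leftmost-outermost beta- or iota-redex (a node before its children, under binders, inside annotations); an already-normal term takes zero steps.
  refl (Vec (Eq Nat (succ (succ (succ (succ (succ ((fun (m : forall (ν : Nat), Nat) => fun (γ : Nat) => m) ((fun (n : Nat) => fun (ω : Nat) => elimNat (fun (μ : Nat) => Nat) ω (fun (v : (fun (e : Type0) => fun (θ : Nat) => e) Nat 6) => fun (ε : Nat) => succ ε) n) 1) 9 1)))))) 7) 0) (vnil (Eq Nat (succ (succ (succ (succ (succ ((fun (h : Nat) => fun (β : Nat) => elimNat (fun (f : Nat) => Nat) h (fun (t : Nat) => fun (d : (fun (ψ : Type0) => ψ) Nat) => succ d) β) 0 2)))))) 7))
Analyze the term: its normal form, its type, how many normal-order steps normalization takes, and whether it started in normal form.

normal form:
  refl (Vec (Eq Nat 7 7) 0) (vnil (Eq Nat 7 7))
type:
  Eq (Vec (Eq Nat 7 7) 0) (vnil (Eq Nat 7 7)) (vnil (Eq Nat 7 7))
normal-order step count: 17
already normal: no
first redex: a beta-redex


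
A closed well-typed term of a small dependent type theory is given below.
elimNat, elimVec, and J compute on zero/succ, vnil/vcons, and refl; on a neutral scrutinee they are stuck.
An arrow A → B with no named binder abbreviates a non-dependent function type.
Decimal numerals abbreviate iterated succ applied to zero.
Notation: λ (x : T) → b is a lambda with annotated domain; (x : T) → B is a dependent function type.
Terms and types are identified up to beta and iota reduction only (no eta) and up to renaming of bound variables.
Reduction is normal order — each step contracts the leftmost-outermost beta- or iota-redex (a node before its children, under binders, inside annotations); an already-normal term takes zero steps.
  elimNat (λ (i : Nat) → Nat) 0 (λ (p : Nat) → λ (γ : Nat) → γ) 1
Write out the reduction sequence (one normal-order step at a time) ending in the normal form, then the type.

normal-order reduction sequence:
  elimNat (λ (i : Nat) → Nat) 0 (λ (p : Nat) → λ (γ : Nat) → γ) 1
  ~> (λ (i : Nat) → λ (p : Nat) → p) 0 (elimNat (λ (γ : Nat) → Nat) 0 (λ (s : Nat) → λ (r : Nat) → r) 0)
  ~> (λ (i : Nat) → i) (elimNat (λ (p : Nat) → Nat) 0 (λ (γ : Nat) → λ (s : Nat) → s) 0)
  ~> elimNat (λ (i : Nat) → Nat) 0 (λ (p : Nat) → λ (γ : Nat) → γ) 0
  ~> 0
the term's type:
  Nat


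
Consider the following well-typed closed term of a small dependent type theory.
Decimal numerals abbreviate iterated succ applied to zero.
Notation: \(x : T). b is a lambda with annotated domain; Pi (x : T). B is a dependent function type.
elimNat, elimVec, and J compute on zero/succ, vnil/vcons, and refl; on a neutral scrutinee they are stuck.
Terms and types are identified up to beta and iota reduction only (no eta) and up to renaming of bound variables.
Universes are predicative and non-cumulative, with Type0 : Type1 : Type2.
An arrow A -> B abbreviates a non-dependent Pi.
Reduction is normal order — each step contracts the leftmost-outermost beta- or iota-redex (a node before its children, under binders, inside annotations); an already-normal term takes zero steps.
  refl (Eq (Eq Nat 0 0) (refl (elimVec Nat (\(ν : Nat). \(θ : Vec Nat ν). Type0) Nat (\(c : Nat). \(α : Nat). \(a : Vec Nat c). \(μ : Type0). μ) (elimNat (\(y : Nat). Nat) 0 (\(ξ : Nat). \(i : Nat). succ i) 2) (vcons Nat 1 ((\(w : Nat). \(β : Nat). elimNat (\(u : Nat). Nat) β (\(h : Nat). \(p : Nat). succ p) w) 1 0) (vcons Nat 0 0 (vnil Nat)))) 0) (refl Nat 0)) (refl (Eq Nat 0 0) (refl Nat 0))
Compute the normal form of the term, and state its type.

resulting normal form:
  refl (Eq (Eq Nat 0 0) (refl Nat 0) (refl Nat 0)) (refl (Eq Nat 0 0) (refl Nat 0))
inferred type:
  Eq (Eq (Eq Nat 0 0) (refl Nat 0) (refl Nat 0)) (refl (Eq Nat 0 0) (refl Nat 0)) (refl (Eq Nat 0 0) (refl Nat 0))


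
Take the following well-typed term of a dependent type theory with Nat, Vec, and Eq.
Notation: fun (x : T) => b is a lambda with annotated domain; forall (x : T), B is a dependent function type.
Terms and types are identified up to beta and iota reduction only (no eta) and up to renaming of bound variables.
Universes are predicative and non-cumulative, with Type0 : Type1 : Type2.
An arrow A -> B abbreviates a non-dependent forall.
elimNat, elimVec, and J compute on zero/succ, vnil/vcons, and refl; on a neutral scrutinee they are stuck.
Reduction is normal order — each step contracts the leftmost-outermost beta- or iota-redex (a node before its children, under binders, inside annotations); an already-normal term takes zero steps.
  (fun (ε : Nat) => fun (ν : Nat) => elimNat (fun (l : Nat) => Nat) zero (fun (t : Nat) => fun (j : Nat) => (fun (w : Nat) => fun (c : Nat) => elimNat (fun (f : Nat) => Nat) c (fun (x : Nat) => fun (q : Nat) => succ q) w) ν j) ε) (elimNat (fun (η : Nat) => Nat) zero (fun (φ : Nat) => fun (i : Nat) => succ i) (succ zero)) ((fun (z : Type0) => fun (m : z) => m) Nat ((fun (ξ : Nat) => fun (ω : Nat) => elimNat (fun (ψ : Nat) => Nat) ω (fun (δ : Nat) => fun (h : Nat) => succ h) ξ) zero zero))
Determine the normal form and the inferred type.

normal form:
  zero
type:
  Nat


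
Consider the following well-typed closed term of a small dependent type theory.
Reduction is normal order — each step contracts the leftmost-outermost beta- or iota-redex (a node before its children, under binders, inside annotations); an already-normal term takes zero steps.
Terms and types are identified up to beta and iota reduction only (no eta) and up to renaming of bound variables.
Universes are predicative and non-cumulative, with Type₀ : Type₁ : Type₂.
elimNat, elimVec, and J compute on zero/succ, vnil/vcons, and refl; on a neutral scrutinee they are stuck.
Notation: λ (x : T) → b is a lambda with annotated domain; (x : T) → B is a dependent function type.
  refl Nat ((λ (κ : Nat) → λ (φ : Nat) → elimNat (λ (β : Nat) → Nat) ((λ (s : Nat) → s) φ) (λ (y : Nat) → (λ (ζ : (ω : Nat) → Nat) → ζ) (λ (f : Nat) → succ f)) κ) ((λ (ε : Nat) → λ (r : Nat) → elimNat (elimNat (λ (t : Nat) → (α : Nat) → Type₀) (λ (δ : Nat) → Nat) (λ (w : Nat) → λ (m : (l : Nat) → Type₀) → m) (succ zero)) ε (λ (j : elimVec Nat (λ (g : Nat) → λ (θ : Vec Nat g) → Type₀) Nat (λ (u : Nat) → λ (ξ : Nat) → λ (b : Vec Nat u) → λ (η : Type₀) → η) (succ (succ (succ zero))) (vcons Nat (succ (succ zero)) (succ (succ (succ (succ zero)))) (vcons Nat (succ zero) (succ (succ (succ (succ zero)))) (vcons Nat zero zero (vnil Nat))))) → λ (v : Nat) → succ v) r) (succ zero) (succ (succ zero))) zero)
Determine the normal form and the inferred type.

resulting normal form:
  refl Nat (succ (succ (succ zero)))
the term's type:
  Eq Nat (succ (succ (succ zero))) (succ (succ (succ zero)))


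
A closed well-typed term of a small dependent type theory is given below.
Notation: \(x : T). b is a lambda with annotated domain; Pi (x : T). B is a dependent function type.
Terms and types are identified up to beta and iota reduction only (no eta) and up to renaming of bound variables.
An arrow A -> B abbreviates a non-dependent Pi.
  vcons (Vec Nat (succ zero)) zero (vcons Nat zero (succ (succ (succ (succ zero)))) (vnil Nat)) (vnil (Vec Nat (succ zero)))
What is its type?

the term's type:
  Vec (Vec Nat (succ zero)) (succ zero)


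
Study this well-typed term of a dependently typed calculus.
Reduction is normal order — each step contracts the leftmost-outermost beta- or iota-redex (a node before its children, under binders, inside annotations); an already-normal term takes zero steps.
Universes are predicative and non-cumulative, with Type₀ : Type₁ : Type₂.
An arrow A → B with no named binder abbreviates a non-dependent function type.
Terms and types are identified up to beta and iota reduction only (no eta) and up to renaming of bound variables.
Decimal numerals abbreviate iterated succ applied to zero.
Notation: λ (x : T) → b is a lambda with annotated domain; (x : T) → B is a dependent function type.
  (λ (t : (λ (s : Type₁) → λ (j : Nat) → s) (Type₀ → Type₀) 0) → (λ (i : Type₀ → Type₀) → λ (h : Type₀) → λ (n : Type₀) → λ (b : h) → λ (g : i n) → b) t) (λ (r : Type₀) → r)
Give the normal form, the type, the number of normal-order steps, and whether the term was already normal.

normal form:
  λ (t : Type₀) → λ (s : Type₀) → λ (j : t) → λ (i : s) → j
inferred type:
  (t : Type₀) → (s : Type₀) → t → s → t
reduction steps (normal order): 3
already normal: no
first redex: a beta-redex


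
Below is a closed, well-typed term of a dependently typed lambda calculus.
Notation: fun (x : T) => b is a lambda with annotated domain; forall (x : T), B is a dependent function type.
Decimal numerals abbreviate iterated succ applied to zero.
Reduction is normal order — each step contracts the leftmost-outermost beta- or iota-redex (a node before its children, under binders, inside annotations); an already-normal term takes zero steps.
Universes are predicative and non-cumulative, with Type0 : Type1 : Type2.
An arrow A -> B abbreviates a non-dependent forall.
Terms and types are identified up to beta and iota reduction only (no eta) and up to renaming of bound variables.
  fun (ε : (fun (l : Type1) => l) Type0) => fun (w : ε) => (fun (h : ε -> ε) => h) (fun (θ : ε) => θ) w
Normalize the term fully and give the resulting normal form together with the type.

reduced normal form:
  fun (ε : Type0) => fun (l : ε) => l
type:
  forall (ε : Type0), ε -> ε
observation: 3 normal-order steps normalize the term, beginning with a beta-redex.


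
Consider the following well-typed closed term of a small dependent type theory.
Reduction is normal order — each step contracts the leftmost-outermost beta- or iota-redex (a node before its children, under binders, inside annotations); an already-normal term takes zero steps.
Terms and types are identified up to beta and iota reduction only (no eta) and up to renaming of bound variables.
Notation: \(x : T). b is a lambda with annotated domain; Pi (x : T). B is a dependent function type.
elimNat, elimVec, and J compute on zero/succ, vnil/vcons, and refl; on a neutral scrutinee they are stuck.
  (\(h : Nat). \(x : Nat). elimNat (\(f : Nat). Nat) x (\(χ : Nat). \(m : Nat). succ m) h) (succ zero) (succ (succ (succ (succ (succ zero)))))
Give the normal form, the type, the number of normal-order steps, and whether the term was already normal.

resulting normal form:
  succ (succ (succ (succ (succ (succ zero)))))
inferred type:
  Nat
steps to reach normal form (normal order): 6
already normal: no
first redex: a beta-redex


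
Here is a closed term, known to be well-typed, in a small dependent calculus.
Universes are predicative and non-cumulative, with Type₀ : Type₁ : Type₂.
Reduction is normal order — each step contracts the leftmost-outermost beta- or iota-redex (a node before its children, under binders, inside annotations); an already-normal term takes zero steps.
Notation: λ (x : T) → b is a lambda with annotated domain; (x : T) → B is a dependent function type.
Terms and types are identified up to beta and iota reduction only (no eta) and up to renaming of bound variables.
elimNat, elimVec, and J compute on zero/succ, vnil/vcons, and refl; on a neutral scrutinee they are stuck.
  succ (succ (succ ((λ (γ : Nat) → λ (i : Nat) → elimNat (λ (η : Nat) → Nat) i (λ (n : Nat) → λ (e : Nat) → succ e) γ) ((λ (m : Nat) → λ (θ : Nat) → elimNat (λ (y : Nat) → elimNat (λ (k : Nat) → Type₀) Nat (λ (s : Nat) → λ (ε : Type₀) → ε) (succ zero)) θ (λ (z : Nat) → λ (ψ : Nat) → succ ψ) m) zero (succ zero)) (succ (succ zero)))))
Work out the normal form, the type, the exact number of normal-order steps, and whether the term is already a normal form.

resulting normal form:
  succ (succ (succ (succ (succ (succ zero)))))
type:
  Nat
steps to reach normal form (normal order): 9
term was already normal: no
first redex: a beta-redex


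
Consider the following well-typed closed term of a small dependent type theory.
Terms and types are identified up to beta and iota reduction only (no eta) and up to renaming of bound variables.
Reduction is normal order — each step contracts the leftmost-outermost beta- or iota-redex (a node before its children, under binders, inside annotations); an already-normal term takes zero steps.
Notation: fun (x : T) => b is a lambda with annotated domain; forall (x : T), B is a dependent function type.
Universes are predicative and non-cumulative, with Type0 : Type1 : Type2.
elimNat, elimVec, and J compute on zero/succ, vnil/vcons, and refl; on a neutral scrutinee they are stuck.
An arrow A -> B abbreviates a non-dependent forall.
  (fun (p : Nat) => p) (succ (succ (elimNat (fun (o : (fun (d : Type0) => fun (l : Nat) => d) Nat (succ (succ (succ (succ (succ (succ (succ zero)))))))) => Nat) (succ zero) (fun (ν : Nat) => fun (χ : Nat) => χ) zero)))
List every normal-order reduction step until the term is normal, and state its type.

reduction (normal order):
  (fun (p : Nat) => p) (succ (succ (elimNat (fun (o : (fun (d : Type0) => fun (l : Nat) => d) Nat (succ (succ (succ (succ (succ (succ (succ zero)))))))) => Nat) (succ zero) (fun (ν : Nat) => fun (χ : Nat) => χ) zero)))
  ~> succ (succ (elimNat (fun (p : (fun (o : Type0) => fun (d : Nat) => o) Nat (succ (succ (succ (succ (succ (succ (succ zero)))))))) => Nat) (succ zero) (fun (l : Nat) => fun (ν : Nat) => ν) zero))
  ~> succ (succ (succ zero))
inferred type:
  Nat


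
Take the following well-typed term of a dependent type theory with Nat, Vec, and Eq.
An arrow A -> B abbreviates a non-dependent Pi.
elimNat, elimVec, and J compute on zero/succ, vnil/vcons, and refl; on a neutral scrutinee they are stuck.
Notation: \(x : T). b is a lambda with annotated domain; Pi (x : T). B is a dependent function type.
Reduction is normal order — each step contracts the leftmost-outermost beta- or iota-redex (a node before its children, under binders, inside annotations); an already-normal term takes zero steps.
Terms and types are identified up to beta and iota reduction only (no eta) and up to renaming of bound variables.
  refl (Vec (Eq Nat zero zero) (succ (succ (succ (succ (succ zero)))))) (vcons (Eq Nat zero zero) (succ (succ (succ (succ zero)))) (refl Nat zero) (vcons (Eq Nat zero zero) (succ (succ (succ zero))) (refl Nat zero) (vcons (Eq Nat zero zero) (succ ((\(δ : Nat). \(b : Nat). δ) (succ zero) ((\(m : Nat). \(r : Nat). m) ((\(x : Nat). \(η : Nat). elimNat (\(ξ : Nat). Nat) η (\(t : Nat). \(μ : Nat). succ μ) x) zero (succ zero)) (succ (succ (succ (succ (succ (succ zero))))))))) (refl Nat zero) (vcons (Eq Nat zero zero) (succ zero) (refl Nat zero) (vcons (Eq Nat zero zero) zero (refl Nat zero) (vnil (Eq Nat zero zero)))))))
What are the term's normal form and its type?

resulting normal form:
  refl (Vec (Eq Nat zero zero) (succ (succ (succ (succ (succ zero)))))) (vcons (Eq Nat zero zero) (succ (succ (succ (succ zero)))) (refl Nat zero) (vcons (Eq Nat zero zero) (succ (succ (succ zero))) (refl Nat zero) (vcons (Eq Nat zero zero) (succ (succ zero)) (refl Nat zero) (vcons (Eq Nat zero zero) (succ zero) (refl Nat zero) (vcons (Eq Nat zero zero) zero (refl Nat zero) (vnil (Eq Nat zero zero)))))))
the term's type:
  Eq (Vec (Eq Nat zero zero) (succ (succ (succ (succ (succ zero)))))) (vcons (Eq Nat zero zero) (succ (succ (succ (succ zero)))) (refl Nat zero) (vcons (Eq Nat zero zero) (succ (succ (succ zero))) (refl Nat zero) (vcons (Eq Nat zero zero) (succ (succ zero)) (refl Nat zero) (vcons (Eq Nat zero zero) (succ zero) (refl Nat zero) (vcons (Eq Nat zero zero) zero (refl Nat zero) (vnil (Eq Nat zero zero))))))) (vcons (Eq Nat zero zero) (succ (succ (succ (succ zero)))) (refl Nat zero) (vcons (Eq Nat zero zero) (succ (succ (succ zero))) (refl Nat zero) (vcons (Eq Nat zero zero) (succ (succ zero)) (refl Nat zero) (vcons (Eq Nat zero zero) (succ zero) (refl Nat zero) (vcons (Eq Nat zero zero) zero (refl Nat zero) (vnil (Eq Nat zero zero)))))))


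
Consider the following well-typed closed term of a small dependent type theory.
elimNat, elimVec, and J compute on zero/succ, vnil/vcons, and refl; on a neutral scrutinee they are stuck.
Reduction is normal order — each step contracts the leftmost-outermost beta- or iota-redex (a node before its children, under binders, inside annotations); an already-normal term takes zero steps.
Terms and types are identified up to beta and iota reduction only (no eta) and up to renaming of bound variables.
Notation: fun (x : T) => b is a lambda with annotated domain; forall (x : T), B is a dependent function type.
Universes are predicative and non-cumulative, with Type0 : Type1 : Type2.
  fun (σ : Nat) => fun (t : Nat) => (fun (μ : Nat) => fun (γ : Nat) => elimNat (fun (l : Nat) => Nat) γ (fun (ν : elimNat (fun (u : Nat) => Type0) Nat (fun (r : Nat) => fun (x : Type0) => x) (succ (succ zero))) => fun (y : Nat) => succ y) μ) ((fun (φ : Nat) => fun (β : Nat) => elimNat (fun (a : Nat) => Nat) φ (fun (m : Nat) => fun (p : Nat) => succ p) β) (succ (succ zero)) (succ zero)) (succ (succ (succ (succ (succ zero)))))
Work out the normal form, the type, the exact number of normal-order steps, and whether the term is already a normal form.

normal form:
  fun (σ : Nat) => fun (t : Nat) => succ (succ (succ (succ (succ (succ (succ (succ zero)))))))
the term's type:
  forall (σ : Nat), forall (t : Nat), Nat
normal-order step count: 25
term was already normal: no
first contracted redex: a beta-redex


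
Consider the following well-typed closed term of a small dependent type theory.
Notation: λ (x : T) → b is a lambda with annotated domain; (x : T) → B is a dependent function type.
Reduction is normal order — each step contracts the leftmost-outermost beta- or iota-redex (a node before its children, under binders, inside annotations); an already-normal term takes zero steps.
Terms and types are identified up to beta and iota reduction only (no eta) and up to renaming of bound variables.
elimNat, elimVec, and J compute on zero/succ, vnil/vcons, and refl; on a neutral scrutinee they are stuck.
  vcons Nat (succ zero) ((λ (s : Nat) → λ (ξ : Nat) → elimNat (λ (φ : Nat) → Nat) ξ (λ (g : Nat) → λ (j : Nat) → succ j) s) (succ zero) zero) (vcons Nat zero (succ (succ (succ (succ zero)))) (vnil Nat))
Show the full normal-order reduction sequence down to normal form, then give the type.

normal-order reduction:
  vcons Nat (succ zero) ((λ (s : Nat) → λ (ξ : Nat) → elimNat (λ (φ : Nat) → Nat) ξ (λ (g : Nat) → λ (j : Nat) → succ j) s) (succ zero) zero) (vcons Nat zero (succ (succ (succ (succ zero)))) (vnil Nat))
  ~> vcons Nat (succ zero) ((λ (s : Nat) → elimNat (λ (ξ : Nat) → Nat) s (λ (φ : Nat) → λ (g : Nat) → succ g) (succ zero)) zero) (vcons Nat zero (succ (succ (succ (succ zero)))) (vnil Nat))
  ~> vcons Nat (succ zero) (elimNat (λ (s : Nat) → Nat) zero (λ (ξ : Nat) → λ (φ : Nat) → succ φ) (succ zero)) (vcons Nat zero (succ (succ (succ (succ zero)))) (vnil Nat))
  ~> vcons Nat (succ zero) ((λ (s : Nat) → λ (ξ : Nat) → succ ξ) zero (elimNat (λ (φ : Nat) → Nat) zero (λ (g : Nat) → λ (j : Nat) → succ j) zero)) (vcons Nat zero (succ (succ (succ (succ zero)))) (vnil Nat))
  ~> vcons Nat (succ zero) ((λ (s : Nat) → succ s) (elimNat (λ (ξ : Nat) → Nat) zero (λ (φ : Nat) → λ (g : Nat) → succ g) zero)) (vcons Nat zero (succ (succ (succ (succ zero)))) (vnil Nat))
  ~> vcons Nat (succ zero) (succ (elimNat (λ (s : Nat) → Nat) zero (λ (ξ : Nat) → λ (φ : Nat) → succ φ) zero)) (vcons Nat zero (succ (succ (succ (succ zero)))) (vnil Nat))
  ~> vcons Nat (succ zero) (succ zero) (vcons Nat zero (succ (succ (succ (succ zero)))) (vnil Nat))
the term's type:
  Vec Nat (succ (succ zero))


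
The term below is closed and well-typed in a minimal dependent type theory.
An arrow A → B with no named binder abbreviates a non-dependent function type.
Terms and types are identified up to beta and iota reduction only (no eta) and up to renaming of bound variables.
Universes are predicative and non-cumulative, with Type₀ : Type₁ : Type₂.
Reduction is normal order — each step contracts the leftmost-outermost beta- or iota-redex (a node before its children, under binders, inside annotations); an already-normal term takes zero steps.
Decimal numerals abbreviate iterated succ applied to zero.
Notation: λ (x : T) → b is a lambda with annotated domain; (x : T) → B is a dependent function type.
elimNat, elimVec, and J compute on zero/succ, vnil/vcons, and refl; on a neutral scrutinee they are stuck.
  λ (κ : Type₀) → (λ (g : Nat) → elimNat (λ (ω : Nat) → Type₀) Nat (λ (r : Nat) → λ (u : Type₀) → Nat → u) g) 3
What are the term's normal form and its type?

normal form:
  λ (κ : Type₀) → Nat → Nat → Nat → Nat
the term's type:
  Type₀ → Type₀
observation: the first redex contracted is a beta-redex; the normal form is reached in 11 normal-order steps.


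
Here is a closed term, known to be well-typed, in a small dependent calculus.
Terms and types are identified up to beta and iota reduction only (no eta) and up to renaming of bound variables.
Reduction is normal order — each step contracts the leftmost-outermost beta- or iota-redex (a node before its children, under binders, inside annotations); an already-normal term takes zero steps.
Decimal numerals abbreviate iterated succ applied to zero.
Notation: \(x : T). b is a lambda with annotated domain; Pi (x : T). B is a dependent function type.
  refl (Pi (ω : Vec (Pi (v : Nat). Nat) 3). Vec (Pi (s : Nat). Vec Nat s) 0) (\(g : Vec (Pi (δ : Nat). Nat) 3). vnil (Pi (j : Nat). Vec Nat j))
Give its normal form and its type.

normal form:
  refl (Pi (ω : Vec (Pi (v : Nat). Nat) 3). Vec (Pi (s : Nat). Vec Nat s) 0) (\(g : Vec (Pi (δ : Nat). Nat) 3). vnil (Pi (j : Nat). Vec Nat j))
type:
  Eq (Pi (ω : Vec (Pi (v : Nat). Nat) 3). Vec (Pi (s : Nat). Vec Nat s) 0) (\(g : Vec (Pi (δ : Nat). Nat) 3). vnil (Pi (j : Nat). Vec Nat j)) (\(f : Vec (Pi (l : Nat). Nat) 3). vnil (Pi (n : Nat). Vec Nat n))
observation: no redex remains anywhere in the term; it is its own normal form.


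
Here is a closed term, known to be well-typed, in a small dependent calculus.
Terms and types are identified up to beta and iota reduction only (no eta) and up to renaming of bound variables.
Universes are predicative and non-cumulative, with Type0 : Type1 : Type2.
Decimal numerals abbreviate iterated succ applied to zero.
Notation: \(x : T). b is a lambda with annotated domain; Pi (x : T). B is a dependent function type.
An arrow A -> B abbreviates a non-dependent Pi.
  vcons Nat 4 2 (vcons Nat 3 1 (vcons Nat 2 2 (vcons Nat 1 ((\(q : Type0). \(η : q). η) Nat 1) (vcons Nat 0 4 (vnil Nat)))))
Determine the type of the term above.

the term's type:
  Vec Nat 5


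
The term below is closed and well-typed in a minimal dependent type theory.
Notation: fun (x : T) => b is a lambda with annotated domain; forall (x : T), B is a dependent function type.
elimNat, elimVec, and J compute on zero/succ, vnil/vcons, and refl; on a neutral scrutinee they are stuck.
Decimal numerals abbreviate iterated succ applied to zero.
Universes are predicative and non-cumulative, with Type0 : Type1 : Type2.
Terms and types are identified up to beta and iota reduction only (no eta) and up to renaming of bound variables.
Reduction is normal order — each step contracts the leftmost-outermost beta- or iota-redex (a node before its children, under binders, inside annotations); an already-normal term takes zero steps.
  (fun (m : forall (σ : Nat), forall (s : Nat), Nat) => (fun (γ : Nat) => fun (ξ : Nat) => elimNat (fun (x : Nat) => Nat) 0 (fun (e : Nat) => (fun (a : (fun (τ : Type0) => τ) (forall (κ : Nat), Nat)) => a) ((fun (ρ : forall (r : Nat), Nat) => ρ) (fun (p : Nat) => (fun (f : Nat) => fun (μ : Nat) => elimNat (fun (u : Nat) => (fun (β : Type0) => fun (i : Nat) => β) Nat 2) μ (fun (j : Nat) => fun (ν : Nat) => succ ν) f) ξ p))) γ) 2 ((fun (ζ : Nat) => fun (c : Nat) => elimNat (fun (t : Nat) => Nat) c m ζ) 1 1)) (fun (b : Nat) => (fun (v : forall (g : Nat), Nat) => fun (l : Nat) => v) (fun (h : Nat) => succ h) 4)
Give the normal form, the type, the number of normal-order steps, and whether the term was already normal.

normal form:
  4
type:
  Nat
normal-order step count: 52
term was already normal: no
first redex: a beta-redex
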